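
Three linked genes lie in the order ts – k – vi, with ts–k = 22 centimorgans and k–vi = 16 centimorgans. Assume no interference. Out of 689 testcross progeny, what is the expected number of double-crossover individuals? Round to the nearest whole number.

24

Map distances give recombination frequencies of 0.220 and 0.160 for the two intervals.
With no interference, expected double-crossover frequency = 0.220 × 0.160 = 0.03520.
Expected number = 0.03520 × 689 = 24.25 ≈ 24.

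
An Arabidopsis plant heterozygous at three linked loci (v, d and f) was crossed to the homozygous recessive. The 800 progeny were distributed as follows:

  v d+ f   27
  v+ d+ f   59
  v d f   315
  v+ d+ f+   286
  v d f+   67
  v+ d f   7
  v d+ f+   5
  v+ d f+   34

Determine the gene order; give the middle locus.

v

The two most frequent reciprocal classes, v d f and v+ d+ f+, are the parental types, so the F1 was v d f / v+ d+ f+.
The two rarest classes, v+ d f and v d+ f+, are the double crossovers. Comparing them with the parentals, only the v allele has switched, so v is the middle locus and the order is d – v – f.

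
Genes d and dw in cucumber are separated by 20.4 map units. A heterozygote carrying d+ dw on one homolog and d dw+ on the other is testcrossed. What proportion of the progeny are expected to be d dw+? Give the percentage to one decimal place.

39.8%

A map distance of 20.4 map units corresponds to a recombination frequency of 0.204.
The F1 is d+ dw / d dw+, so d dw+ is a parental gamete class with expected frequency (1 − r)/2 = 0.796/2 = 0.3980.
That is 0.3980 = 39.8% of the progeny.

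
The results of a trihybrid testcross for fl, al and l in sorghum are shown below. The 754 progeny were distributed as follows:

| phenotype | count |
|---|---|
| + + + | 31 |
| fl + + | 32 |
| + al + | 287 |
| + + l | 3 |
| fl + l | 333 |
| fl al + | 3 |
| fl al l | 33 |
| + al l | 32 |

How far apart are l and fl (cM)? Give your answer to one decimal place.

The two most frequent reciprocal classes, fl + l and + al +, are the parental types, so the F1 was fl + l / + al +.
The two rarest classes, + + l and fl al +, are the double crossovers. Comparing them with the parentals, only the fl allele has switched, so fl is the middle locus and the order is al – fl – l.
Crossovers in the fl–l interval produce the single-crossover classes fl + + and + al l (32 + 32 = 64) plus the double crossovers (6).
RF(fl–l) = (64 + 6) / 754 = 70/754 = 0.0928 → 9.3 cM.

9.3 cM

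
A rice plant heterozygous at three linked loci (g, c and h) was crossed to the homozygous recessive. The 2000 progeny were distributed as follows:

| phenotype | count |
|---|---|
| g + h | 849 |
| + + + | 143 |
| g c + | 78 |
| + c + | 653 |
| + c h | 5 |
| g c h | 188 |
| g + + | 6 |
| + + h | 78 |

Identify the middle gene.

h

The two most frequent reciprocal classes, + c + and g + h, are the parental types, so the F1 was + c + / g + h.
The two rarest classes, + c h and g + +, are the double crossovers. Comparing them with the parentals, only the h allele has switched, so h is the middle locus and the order is c – h – g.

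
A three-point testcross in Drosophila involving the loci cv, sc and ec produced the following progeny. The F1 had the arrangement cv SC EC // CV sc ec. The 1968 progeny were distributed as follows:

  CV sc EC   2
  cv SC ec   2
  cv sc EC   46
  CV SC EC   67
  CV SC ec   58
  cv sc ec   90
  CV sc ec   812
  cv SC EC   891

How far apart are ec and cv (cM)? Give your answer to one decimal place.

The two rarest classes, cv SC ec and CV sc EC, are the double crossovers. Comparing them with the parentals, only the ec allele has switched, so ec is the middle locus and the order is sc – ec – cv.
Crossovers in the ec–cv interval produce the single-crossover classes CV SC EC and cv sc ec (67 + 90 = 157) plus the double crossovers (4).
RF(ec–cv) = (157 + 4) / 1968 = 161/1968 = 0.0818 → 8.2 cM.

8.2 cM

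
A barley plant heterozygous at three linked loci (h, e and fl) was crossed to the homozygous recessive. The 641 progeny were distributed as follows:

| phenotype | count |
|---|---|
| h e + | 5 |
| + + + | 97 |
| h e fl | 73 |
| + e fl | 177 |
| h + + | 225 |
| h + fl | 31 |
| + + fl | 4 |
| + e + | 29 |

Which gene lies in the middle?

e

The two most frequent reciprocal classes, h + + and + e fl, are the parental types, so the F1 was h + + / + e fl.
The two rarest classes, h e + and + + fl, are the double crossovers. Comparing them with the parentals, only the e allele has switched, so e is the middle locus and the order is h – e – fl.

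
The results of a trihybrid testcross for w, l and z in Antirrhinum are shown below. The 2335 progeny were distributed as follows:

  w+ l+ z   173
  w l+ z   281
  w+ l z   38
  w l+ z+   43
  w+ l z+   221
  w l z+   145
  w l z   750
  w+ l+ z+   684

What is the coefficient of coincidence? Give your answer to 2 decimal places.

0.81

The two most frequent reciprocal classes, w+ l+ z+ and w l z, are the parental types, so the F1 was w+ l+ z+ / w l z.
The two rarest classes, w l+ z+ and w+ l z, are the double crossovers. Comparing them with the parentals, only the w allele has switched, so w is the middle locus and the order is l – w – z.
l–w: (502 + 81)/2335 = 0.2497; w–z: (318 + 81)/2335 = 0.1709.
Expected DCO frequency = 0.2497 × 0.1709 ≈ 0.04267; observed = 81/2335 ≈ 0.03469.
Coefficient of coincidence = 0.03469/0.04267 ≈ 0.81.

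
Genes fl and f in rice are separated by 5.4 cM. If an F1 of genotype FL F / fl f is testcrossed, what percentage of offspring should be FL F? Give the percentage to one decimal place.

47.3%

A map distance of 5.4 cM corresponds to a recombination frequency of 0.054.
The F1 is FL F / fl f, so FL F is a parental gamete class with expected frequency (1 − r)/2 = 0.946/2 = 0.4730.
That is 0.4730 = 47.3% of the progeny.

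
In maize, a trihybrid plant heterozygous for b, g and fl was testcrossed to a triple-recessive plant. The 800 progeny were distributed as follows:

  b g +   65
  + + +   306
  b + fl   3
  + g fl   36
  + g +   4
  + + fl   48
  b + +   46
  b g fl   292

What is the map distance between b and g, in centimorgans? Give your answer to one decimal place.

11.1 centimorgans

The two most frequent reciprocal classes, b g fl and + + +, are the parental types, so the F1 was b g fl / + + +.
The two rarest classes, b + fl and + g +, are the double crossovers. Comparing them with the parentals, only the g allele has switched, so g is the middle locus and the order is fl – g – b.
Crossovers in the g–b interval produce the single-crossover classes + g fl and b + + (36 + 46 = 82) plus the double crossovers (7).
RF(g–b) = (82 + 7) / 800 = 89/800 = 0.1113 → 11.1 centimorgans.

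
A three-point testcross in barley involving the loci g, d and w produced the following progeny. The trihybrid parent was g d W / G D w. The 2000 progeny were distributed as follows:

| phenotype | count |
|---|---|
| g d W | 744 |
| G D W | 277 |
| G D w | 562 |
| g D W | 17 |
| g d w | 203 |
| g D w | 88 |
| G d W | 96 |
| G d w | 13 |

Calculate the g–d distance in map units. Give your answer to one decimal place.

10.7 map units

The two rarest classes, g D W and G d w, are the double crossovers. Comparing them with the parentals, only the d allele has switched, so d is the middle locus and the order is g – d – w.
Crossovers in the g–d interval produce the single-crossover classes G d W and g D w (96 + 88 = 184) plus the double crossovers (30).
RF(g–d) = (184 + 30) / 2000 = 214/2000 = 0.1070 → 10.7 map units.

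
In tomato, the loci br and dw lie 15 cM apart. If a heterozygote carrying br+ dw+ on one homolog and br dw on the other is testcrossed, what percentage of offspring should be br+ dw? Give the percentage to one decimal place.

A map distance of 15 cM corresponds to a recombination frequency of 0.150.
The F1 is br+ dw+ / br dw, so br+ dw is a recombinant gamete class with expected frequency r/2 = 0.150/2 = 0.0750.
That is 0.0750 = 7.5% of the progeny.

7.5%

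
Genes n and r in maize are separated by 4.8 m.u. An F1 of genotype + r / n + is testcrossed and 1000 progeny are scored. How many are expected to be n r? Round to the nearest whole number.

A map distance of 4.8 m.u. corresponds to a recombination frequency of 0.048.
The F1 is + r / n +, so n r is a recombinant gamete class with expected frequency r/2 = 0.048/2 = 0.0240.
Expected number = 0.0240 × 1000 = 24.00 ≈ 24.

24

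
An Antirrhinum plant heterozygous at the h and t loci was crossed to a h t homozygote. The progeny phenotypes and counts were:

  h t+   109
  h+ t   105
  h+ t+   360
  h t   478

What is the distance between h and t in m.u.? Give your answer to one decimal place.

The two most frequent classes, h+ t+ (360) and h t (478), are the parental types, so the F1 was h+ t+ / h t.
The recombinant classes are h+ t and h t+: 105 + 109 = 214.
Recombination frequency = 214/1052 = 0.2034 ≈ 20.3%, i.e. 20.3 m.u.

20.3 m.u.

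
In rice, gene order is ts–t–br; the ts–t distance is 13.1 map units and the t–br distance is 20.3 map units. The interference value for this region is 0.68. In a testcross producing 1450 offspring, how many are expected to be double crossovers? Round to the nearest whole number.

Map distances give recombination frequencies of 0.131 and 0.203 for the two intervals.
With interference 0.68 (so coincidence = 0.32), expected double-crossover frequency = 0.131 × 0.203 × 0.32 = 0.00851.
Expected number = 0.00851 × 1450 = 12.34 ≈ 12.

12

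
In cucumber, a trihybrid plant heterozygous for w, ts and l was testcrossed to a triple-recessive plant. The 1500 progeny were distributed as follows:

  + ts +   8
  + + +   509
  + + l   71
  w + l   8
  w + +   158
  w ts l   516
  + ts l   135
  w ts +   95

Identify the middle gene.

ts

The two most frequent reciprocal classes, w ts l and + + +, are the parental types, so the F1 was w ts l / + + +.
The two rarest classes, w + l and + ts +, are the double crossovers. Comparing them with the parentals, only the ts allele has switched, so ts is the middle locus and the order is w – ts – l.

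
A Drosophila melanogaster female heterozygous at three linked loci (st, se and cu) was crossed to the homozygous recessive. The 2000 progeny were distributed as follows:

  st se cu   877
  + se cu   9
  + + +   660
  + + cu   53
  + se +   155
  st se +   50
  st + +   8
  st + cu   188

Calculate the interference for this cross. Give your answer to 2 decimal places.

The two most frequent reciprocal classes, + + + and st se cu, are the parental types, so the F1 was + + + / st se cu.
The two rarest classes, st + + and + se cu, are the double crossovers. Comparing them with the parentals, only the st allele has switched, so st is the middle locus and the order is se – st – cu.
se–st: (343 + 17)/2000 = 0.1800; st–cu: (103 + 17)/2000 = 0.0600.
Expected DCO frequency = 0.1800 × 0.0600 ≈ 0.01080; observed = 17/2000 ≈ 0.00850.
Coefficient of coincidence = 0.00850/0.01080 ≈ 0.79; interference = 1 − 0.79 = 0.21.

0.21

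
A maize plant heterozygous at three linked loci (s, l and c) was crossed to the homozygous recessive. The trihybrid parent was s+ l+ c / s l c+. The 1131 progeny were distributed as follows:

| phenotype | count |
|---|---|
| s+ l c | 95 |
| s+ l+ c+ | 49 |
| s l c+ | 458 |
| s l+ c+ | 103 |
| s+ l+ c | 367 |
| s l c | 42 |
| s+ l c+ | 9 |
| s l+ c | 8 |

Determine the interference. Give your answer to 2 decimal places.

The two rarest classes, s l+ c and s+ l c+, are the double crossovers. Comparing them with the parentals, only the s allele has switched, so s is the middle locus and the order is l – s – c.
l–s: (198 + 17)/1131 = 0.1901; s–c: (91 + 17)/1131 = 0.0955.
Expected DCO frequency = 0.1901 × 0.0955 ≈ 0.01815; observed = 17/1131 ≈ 0.01503.
Coefficient of coincidence = 0.01503/0.01815 ≈ 0.83; interference = 1 − 0.83 = 0.17.

0.17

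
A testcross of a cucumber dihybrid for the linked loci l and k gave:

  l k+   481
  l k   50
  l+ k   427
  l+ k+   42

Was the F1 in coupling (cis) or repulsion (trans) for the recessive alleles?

trans

The two most frequent classes are l+ k (427) and l k+ (481); these are the parental (non-recombinant) types.
So the F1 carried l+ k on one chromosome and l k+ on the other — the recessive alleles are on opposite chromosomes (trans / repulsion).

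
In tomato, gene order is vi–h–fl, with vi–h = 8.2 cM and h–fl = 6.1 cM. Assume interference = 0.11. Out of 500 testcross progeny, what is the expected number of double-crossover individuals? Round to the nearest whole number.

2

Map distances give recombination frequencies of 0.082 and 0.061 for the two intervals.
With interference 0.11 (so coincidence = 0.89), expected double-crossover frequency = 0.082 × 0.061 × 0.89 = 0.00445.
Expected number = 0.00445 × 500 = 2.23 ≈ 2.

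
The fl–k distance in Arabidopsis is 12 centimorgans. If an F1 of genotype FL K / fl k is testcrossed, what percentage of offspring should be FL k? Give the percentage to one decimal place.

A map distance of 12 centimorgans corresponds to a recombination frequency of 0.120.
The F1 is FL K / fl k, so FL k is a recombinant gamete class with expected frequency r/2 = 0.120/2 = 0.0600.
That is 0.0600 = 6.0% of the progeny.

6.0%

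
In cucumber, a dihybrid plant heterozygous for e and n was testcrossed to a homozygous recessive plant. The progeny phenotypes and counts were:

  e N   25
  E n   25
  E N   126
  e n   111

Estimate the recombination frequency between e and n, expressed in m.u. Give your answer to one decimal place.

The two most frequent classes, E N (126) and e n (111), are the parental types, so the F1 was E N / e n.
The recombinant classes are E n and e N: 25 + 25 = 50.
Recombination frequency = 50/287 = 0.1742 ≈ 17.4%, i.e. 17.4 m.u.

17.4 m.u.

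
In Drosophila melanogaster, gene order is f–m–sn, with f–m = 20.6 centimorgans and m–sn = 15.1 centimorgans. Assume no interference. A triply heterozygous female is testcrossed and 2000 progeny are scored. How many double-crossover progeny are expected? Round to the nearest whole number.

Map distances give recombination frequencies of 0.206 and 0.151 for the two intervals.
With no interference, expected double-crossover frequency = 0.206 × 0.151 = 0.03111.
Expected number = 0.03111 × 2000 = 62.21 ≈ 62.

62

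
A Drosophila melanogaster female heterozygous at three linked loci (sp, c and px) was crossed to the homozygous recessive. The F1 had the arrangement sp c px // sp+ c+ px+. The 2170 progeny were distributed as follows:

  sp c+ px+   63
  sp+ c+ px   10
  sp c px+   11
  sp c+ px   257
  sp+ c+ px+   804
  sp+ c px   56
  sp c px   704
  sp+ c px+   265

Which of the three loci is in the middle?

px

The two rarest classes, sp c px+ and sp+ c+ px, are the double crossovers. Comparing them with the parentals, only the px allele has switched, so px is the middle locus and the order is c – px – sp.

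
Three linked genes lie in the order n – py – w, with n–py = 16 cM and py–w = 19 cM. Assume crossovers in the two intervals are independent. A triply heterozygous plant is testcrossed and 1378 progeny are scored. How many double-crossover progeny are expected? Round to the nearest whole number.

Map distances give recombination frequencies of 0.160 and 0.190 for the two intervals.
With no interference, expected double-crossover frequency = 0.160 × 0.190 = 0.03040.
Expected number = 0.03040 × 1378 = 41.89 ≈ 42.

42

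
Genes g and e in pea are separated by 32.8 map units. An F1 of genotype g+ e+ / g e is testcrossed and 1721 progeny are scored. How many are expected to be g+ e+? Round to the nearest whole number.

578

A map distance of 32.8 map units corresponds to a recombination frequency of 0.328.
The F1 is g+ e+ / g e, so g+ e+ is a parental gamete class with expected frequency (1 − r)/2 = 0.672/2 = 0.3360.
Expected number = 0.3360 × 1721 = 578.26 ≈ 578.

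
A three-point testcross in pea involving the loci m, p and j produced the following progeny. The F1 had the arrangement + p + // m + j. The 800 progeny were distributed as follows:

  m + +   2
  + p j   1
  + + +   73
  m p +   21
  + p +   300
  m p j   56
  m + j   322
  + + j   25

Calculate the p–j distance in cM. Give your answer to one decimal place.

The two rarest classes, + p j and m + +, are the double crossovers. Comparing them with the parentals, only the j allele has switched, so j is the middle locus and the order is p – j – m.
Crossovers in the p–j interval produce the single-crossover classes + + + and m p j (73 + 56 = 129) plus the double crossovers (3).
RF(p–j) = (129 + 3) / 800 = 132/800 = 0.1650 → 16.5 cM.

16.5 cM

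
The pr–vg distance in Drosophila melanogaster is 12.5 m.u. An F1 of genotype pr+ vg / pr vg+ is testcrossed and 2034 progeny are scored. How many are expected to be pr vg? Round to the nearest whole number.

127

A map distance of 12.5 m.u. corresponds to a recombination frequency of 0.125.
The F1 is pr+ vg / pr vg+, so pr vg is a recombinant gamete class with expected frequency r/2 = 0.125/2 = 0.0625.
Expected number = 0.0625 × 2034 = 127.12 ≈ 127.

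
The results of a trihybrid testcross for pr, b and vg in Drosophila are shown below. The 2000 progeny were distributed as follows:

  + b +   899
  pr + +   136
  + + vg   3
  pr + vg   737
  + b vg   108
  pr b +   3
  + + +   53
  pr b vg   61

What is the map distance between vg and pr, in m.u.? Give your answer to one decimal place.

The two most frequent reciprocal classes, pr + vg and + b +, are the parental types, so the F1 was pr + vg / + b +.
The two rarest classes, + + vg and pr b +, are the double crossovers. Comparing them with the parentals, only the pr allele has switched, so pr is the middle locus and the order is b – pr – vg.
Crossovers in the pr–vg interval produce the single-crossover classes pr + + and + b vg (136 + 108 = 244) plus the double crossovers (6).
RF(pr–vg) = (244 + 6) / 2000 = 250/2000 = 0.1250 → 12.5 m.u.

12.5 m.u.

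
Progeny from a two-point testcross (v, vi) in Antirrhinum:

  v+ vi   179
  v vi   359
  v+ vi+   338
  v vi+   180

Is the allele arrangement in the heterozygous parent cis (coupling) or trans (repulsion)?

The two most frequent classes are v+ vi+ (338) and v vi (359); these are the parental (non-recombinant) types.
So the F1 carried v+ vi+ on one chromosome and v vi on the other — the recessive alleles are on the same chromosome (cis / coupling).

cis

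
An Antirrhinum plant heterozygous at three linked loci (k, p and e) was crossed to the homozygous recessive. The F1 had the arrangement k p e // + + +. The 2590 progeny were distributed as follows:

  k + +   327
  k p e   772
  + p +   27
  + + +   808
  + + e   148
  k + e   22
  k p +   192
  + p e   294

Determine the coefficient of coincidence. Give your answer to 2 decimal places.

The two rarest classes, k + e and + p +, are the double crossovers. Comparing them with the parentals, only the p allele has switched, so p is the middle locus and the order is e – p – k.
e–p: (340 + 49)/2590 = 0.1502; p–k: (621 + 49)/2590 = 0.2587.
Expected DCO frequency = 0.1502 × 0.2587 ≈ 0.03886; observed = 49/2590 ≈ 0.01892.
Coefficient of coincidence = 0.01892/0.03886 ≈ 0.49.

0.49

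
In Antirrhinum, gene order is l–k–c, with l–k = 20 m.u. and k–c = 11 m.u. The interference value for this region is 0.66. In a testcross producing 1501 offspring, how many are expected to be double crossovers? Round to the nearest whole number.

Map distances give recombination frequencies of 0.200 and 0.110 for the two intervals.
With interference 0.66 (so coincidence = 0.34), expected double-crossover frequency = 0.200 × 0.110 × 0.34 = 0.00748.
Expected number = 0.00748 × 1501 = 11.23 ≈ 11.

11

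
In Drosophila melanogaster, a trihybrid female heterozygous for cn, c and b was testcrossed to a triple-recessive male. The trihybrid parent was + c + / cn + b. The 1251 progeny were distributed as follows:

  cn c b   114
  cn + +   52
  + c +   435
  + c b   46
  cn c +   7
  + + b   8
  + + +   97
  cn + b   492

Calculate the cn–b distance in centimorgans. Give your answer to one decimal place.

9.0 centimorgans

The two rarest classes, cn c + and + + b, are the double crossovers. Comparing them with the parentals, only the cn allele has switched, so cn is the middle locus and the order is b – cn – c.
Crossovers in the b–cn interval produce the single-crossover classes + c b and cn + + (46 + 52 = 98) plus the double crossovers (15).
RF(b–cn) = (98 + 15) / 1251 = 113/1251 = 0.0903 → 9.0 centimorgans.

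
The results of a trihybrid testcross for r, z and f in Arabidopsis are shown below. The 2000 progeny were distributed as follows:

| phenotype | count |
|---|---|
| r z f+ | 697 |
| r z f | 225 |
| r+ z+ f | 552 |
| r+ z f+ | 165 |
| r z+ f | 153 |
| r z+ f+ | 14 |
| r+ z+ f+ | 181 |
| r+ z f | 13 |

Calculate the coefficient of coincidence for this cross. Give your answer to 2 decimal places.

0.36

The two most frequent reciprocal classes, r z f+ and r+ z+ f, are the parental types, so the F1 was r z f+ / r+ z+ f.
The two rarest classes, r z+ f+ and r+ z f, are the double crossovers. Comparing them with the parentals, only the z allele has switched, so z is the middle locus and the order is f – z – r.
f–z: (406 + 27)/2000 = 0.2165; z–r: (318 + 27)/2000 = 0.1725.
Expected DCO frequency = 0.2165 × 0.1725 ≈ 0.03735; observed = 27/2000 ≈ 0.01350.
Coefficient of coincidence = 0.01350/0.03735 ≈ 0.36.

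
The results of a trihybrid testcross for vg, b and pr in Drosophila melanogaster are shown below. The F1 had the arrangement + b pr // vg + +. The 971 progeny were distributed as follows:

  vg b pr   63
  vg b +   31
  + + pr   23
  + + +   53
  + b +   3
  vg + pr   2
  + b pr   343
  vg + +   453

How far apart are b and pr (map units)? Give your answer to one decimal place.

The two rarest classes, + b + and vg + pr, are the double crossovers. Comparing them with the parentals, only the pr allele has switched, so pr is the middle locus and the order is vg – pr – b.
Crossovers in the pr–b interval produce the single-crossover classes + + pr and vg b + (23 + 31 = 54) plus the double crossovers (5).
RF(pr–b) = (54 + 5) / 971 = 59/971 = 0.0608 → 6.1 map units.

6.1 map units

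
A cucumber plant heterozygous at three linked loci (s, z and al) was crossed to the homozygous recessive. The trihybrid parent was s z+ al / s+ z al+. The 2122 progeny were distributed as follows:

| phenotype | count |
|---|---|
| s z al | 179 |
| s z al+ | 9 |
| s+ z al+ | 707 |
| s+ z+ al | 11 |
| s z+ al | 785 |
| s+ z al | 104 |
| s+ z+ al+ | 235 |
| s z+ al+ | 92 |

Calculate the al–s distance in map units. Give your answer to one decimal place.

10.2 map units

The two rarest classes, s+ z+ al and s z al+, are the double crossovers. Comparing them with the parentals, only the s allele has switched, so s is the middle locus and the order is z – s – al.
Crossovers in the s–al interval produce the single-crossover classes s z+ al+ and s+ z al (92 + 104 = 196) plus the double crossovers (20).
RF(s–al) = (196 + 20) / 2122 = 216/2122 = 0.1018 → 10.2 map units.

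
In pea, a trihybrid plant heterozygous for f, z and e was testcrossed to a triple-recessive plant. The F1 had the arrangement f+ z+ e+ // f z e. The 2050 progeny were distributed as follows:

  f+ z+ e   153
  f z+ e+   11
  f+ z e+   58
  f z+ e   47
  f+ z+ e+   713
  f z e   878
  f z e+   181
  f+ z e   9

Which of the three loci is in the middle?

The two rarest classes, f z+ e+ and f+ z e, are the double crossovers. Comparing them with the parentals, only the f allele has switched, so f is the middle locus and the order is e – f – z.

f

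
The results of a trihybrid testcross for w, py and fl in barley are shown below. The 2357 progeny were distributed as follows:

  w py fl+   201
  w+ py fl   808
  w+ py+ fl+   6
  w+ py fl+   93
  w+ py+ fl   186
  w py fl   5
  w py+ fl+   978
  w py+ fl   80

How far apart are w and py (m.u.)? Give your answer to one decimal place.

The two most frequent reciprocal classes, w+ py fl and w py+ fl+, are the parental types, so the F1 was w+ py fl / w py+ fl+.
The two rarest classes, w py fl and w+ py+ fl+, are the double crossovers. Comparing them with the parentals, only the w allele has switched, so w is the middle locus and the order is fl – w – py.
Crossovers in the w–py interval produce the single-crossover classes w+ py+ fl and w py fl+ (186 + 201 = 387) plus the double crossovers (11).
RF(w–py) = (387 + 11) / 2357 = 398/2357 = 0.1689 → 16.9 m.u.

16.9 m.u.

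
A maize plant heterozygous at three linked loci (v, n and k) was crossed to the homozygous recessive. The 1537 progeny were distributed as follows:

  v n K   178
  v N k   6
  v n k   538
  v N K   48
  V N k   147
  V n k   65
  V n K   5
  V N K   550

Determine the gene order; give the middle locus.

The two most frequent reciprocal classes, V N K and v n k, are the parental types, so the F1 was V N K / v n k.
The two rarest classes, V n K and v N k, are the double crossovers. Comparing them with the parentals, only the n allele has switched, so n is the middle locus and the order is v – n – k.

n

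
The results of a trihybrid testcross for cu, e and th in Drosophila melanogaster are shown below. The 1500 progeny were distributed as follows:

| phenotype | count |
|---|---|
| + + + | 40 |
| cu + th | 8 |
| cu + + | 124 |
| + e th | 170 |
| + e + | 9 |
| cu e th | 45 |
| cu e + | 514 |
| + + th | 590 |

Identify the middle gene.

The two most frequent reciprocal classes, + + th and cu e +, are the parental types, so the F1 was + + th / cu e +.
The two rarest classes, cu + th and + e +, are the double crossovers. Comparing them with the parentals, only the cu allele has switched, so cu is the middle locus and the order is th – cu – e.

cu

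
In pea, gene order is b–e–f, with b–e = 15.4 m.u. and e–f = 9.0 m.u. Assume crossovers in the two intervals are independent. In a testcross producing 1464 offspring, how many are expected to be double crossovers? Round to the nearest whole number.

20

Map distances give recombination frequencies of 0.154 and 0.090 for the two intervals.
With no interference, expected double-crossover frequency = 0.154 × 0.090 = 0.01386.
Expected number = 0.01386 × 1464 = 20.29 ≈ 20.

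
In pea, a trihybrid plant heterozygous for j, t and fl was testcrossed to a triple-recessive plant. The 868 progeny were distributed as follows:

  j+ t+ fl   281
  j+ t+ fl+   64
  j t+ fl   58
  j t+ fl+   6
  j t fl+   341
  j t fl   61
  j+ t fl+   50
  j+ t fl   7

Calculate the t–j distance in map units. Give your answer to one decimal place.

13.9 map units

The two most frequent reciprocal classes, j+ t+ fl and j t fl+, are the parental types, so the F1 was j+ t+ fl / j t fl+.
The two rarest classes, j+ t fl and j t+ fl+, are the double crossovers. Comparing them with the parentals, only the t allele has switched, so t is the middle locus and the order is fl – t – j.
Crossovers in the t–j interval produce the single-crossover classes j t+ fl and j+ t fl+ (58 + 50 = 108) plus the double crossovers (13).
RF(t–j) = (108 + 13) / 868 = 121/868 = 0.1394 → 13.9 map units.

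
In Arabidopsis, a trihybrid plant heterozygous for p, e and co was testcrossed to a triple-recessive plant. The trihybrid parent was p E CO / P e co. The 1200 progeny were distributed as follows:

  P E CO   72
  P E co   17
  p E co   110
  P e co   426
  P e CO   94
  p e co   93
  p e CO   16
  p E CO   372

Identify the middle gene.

e

The two rarest classes, p e CO and P E co, are the double crossovers. Comparing them with the parentals, only the e allele has switched, so e is the middle locus and the order is co – e – p.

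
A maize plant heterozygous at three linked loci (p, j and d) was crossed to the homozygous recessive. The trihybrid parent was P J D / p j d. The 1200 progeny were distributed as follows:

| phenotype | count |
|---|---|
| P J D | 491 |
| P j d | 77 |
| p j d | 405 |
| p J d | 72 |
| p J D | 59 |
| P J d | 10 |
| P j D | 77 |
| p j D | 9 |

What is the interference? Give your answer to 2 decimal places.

The two rarest classes, P J d and p j D, are the double crossovers. Comparing them with the parentals, only the d allele has switched, so d is the middle locus and the order is p – d – j.
p–d: (136 + 19)/1200 = 0.1292; d–j: (149 + 19)/1200 = 0.1400.
Expected DCO frequency = 0.1292 × 0.1400 ≈ 0.01809; observed = 19/1200 ≈ 0.01583.
Coefficient of coincidence = 0.01583/0.01809 ≈ 0.88; interference = 1 − 0.88 = 0.12.

0.12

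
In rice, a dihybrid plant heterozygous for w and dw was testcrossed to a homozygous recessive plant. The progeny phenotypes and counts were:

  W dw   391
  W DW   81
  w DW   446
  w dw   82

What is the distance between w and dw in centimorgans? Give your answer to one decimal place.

16.3 centimorgans

The two most frequent classes, W dw (391) and w DW (446), are the parental types, so the F1 was W dw / w DW.
The recombinant classes are W DW and w dw: 81 + 82 = 163.
Recombination frequency = 163/1000 = 0.1630 ≈ 16.3%, i.e. 16.3 centimorgans.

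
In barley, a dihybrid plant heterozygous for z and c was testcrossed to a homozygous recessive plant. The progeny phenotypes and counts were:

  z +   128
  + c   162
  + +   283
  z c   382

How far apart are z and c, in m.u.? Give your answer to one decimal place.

30.4 m.u.

The two most frequent classes, + + (283) and z c (382), are the parental types, so the F1 was + + / z c.
The recombinant classes are + c and z +: 162 + 128 = 290.
Recombination frequency = 290/955 = 0.3037 ≈ 30.4%, i.e. 30.4 m.u.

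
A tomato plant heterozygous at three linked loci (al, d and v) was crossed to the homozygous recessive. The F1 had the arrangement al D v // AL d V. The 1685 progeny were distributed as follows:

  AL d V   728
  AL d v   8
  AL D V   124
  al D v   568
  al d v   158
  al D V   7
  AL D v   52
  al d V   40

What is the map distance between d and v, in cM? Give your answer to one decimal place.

17.6 cM

The two rarest classes, al D V and AL d v, are the double crossovers. Comparing them with the parentals, only the v allele has switched, so v is the middle locus and the order is al – v – d.
Crossovers in the v–d interval produce the single-crossover classes al d v and AL D V (158 + 124 = 282) plus the double crossovers (15).
RF(v–d) = (282 + 15) / 1685 = 297/1685 = 0.1763 → 17.6 cM.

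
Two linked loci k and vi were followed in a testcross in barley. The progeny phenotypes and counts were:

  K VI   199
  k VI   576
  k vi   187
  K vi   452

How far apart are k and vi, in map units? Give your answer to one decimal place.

27.3 map units

The two most frequent classes, K vi (452) and k VI (576), are the parental types, so the F1 was K vi / k VI.
The recombinant classes are K VI and k vi: 199 + 187 = 386.
Recombination frequency = 386/1414 = 0.2730 ≈ 27.3%, i.e. 27.3 map units.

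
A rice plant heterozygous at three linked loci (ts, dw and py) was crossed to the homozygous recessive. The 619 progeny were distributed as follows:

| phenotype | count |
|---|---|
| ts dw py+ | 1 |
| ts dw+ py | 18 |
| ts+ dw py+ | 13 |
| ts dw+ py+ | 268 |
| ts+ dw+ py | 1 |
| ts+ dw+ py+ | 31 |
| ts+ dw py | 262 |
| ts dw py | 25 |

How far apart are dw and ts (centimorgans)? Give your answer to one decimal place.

The two most frequent reciprocal classes, ts dw+ py+ and ts+ dw py, are the parental types, so the F1 was ts dw+ py+ / ts+ dw py.
The two rarest classes, ts dw py+ and ts+ dw+ py, are the double crossovers. Comparing them with the parentals, only the dw allele has switched, so dw is the middle locus and the order is py – dw – ts.
Crossovers in the dw–ts interval produce the single-crossover classes ts+ dw+ py+ and ts dw py (31 + 25 = 56) plus the double crossovers (2).
RF(dw–ts) = (56 + 2) / 619 = 58/619 = 0.0937 → 9.4 centimorgans.

9.4 centimorgans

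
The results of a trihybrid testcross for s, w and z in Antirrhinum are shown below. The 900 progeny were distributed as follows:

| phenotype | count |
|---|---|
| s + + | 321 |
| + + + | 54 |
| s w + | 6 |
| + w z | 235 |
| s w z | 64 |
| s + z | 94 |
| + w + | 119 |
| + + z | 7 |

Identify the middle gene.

The two most frequent reciprocal classes, + w z and s + +, are the parental types, so the F1 was + w z / s + +.
The two rarest classes, + + z and s w +, are the double crossovers. Comparing them with the parentals, only the w allele has switched, so w is the middle locus and the order is z – w – s.

w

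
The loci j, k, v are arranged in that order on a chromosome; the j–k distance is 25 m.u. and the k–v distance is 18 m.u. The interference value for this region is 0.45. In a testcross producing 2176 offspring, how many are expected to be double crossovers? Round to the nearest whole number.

Map distances give recombination frequencies of 0.250 and 0.180 for the two intervals.
With interference 0.45 (so coincidence = 0.55), expected double-crossover frequency = 0.250 × 0.180 × 0.55 = 0.02475.
Expected number = 0.02475 × 2176 = 53.86 ≈ 54.

54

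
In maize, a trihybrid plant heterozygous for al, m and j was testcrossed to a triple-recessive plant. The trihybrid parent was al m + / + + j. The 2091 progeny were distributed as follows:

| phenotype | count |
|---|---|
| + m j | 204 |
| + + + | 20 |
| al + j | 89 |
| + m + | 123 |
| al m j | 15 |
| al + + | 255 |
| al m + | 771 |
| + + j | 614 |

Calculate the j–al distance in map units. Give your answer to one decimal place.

The two rarest classes, al m j and + + +, are the double crossovers. Comparing them with the parentals, only the j allele has switched, so j is the middle locus and the order is m – j – al.
Crossovers in the j–al interval produce the single-crossover classes + m + and al + j (123 + 89 = 212) plus the double crossovers (35).
RF(j–al) = (212 + 35) / 2091 = 247/2091 = 0.1181 → 11.8 map units.

11.8 map units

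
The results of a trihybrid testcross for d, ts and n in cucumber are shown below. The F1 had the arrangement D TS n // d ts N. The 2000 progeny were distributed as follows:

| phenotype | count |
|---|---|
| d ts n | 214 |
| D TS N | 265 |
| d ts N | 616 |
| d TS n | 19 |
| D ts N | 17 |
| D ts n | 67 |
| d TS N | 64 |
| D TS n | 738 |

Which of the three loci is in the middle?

The two rarest classes, d TS n and D ts N, are the double crossovers. Comparing them with the parentals, only the d allele has switched, so d is the middle locus and the order is n – d – ts.

d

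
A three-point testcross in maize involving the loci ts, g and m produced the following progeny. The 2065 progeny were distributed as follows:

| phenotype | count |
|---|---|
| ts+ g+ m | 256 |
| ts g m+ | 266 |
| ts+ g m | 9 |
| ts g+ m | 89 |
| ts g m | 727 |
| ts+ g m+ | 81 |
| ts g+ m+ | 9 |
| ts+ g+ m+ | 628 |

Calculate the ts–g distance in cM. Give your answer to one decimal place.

9.1 cM

The two most frequent reciprocal classes, ts+ g+ m+ and ts g m, are the parental types, so the F1 was ts+ g+ m+ / ts g m.
The two rarest classes, ts g+ m+ and ts+ g m, are the double crossovers. Comparing them with the parentals, only the ts allele has switched, so ts is the middle locus and the order is m – ts – g.
Crossovers in the ts–g interval produce the single-crossover classes ts+ g m+ and ts g+ m (81 + 89 = 170) plus the double crossovers (18).
RF(ts–g) = (170 + 18) / 2065 = 188/2065 = 0.0910 → 9.1 cM.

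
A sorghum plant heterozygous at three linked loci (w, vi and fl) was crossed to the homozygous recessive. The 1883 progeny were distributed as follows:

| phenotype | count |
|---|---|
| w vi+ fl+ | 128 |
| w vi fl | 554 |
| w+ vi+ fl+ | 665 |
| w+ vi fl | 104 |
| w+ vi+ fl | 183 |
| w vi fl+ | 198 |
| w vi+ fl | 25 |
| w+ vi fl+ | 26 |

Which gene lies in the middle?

vi

The two most frequent reciprocal classes, w vi fl and w+ vi+ fl+, are the parental types, so the F1 was w vi fl / w+ vi+ fl+.
The two rarest classes, w vi+ fl and w+ vi fl+, are the double crossovers. Comparing them with the parentals, only the vi allele has switched, so vi is the middle locus and the order is fl – vi – w.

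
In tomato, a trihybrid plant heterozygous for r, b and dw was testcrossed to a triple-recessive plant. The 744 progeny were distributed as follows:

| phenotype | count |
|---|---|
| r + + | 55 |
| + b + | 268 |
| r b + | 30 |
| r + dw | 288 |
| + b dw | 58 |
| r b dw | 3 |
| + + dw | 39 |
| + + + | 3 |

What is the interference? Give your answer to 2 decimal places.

0.50

The two most frequent reciprocal classes, r + dw and + b +, are the parental types, so the F1 was r + dw / + b +.
The two rarest classes, r b dw and + + +, are the double crossovers. Comparing them with the parentals, only the b allele has switched, so b is the middle locus and the order is dw – b – r.
dw–b: (113 + 6)/744 = 0.1599; b–r: (69 + 6)/744 = 0.1008.
Expected DCO frequency = 0.1599 × 0.1008 ≈ 0.01612; observed = 6/744 ≈ 0.00806.
Coefficient of coincidence = 0.00806/0.01612 ≈ 0.50; interference = 1 − 0.50 = 0.50.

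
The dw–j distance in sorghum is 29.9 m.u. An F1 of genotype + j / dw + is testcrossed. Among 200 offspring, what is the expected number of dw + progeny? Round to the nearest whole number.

A map distance of 29.9 m.u. corresponds to a recombination frequency of 0.299.
The F1 is + j / dw +, so dw + is a parental gamete class with expected frequency (1 − r)/2 = 0.701/2 = 0.3505.
Expected number = 0.3505 × 200 = 70.10 ≈ 70.

70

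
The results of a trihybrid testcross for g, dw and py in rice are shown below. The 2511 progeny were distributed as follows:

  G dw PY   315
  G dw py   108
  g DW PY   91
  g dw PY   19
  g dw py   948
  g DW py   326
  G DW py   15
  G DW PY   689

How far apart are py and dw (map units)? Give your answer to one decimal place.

26.9 map units

The two most frequent reciprocal classes, G DW PY and g dw py, are the parental types, so the F1 was G DW PY / g dw py.
The two rarest classes, G DW py and g dw PY, are the double crossovers. Comparing them with the parentals, only the py allele has switched, so py is the middle locus and the order is g – py – dw.
Crossovers in the py–dw interval produce the single-crossover classes G dw PY and g DW py (315 + 326 = 641) plus the double crossovers (34).
RF(py–dw) = (641 + 34) / 2511 = 675/2511 = 0.2688 → 26.9 map units.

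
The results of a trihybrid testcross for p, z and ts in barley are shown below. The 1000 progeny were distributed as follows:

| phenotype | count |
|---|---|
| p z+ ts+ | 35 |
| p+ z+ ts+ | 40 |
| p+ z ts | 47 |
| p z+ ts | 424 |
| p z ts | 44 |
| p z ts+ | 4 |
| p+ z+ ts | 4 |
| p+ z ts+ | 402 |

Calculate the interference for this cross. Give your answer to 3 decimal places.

0.034

The two most frequent reciprocal classes, p+ z ts+ and p z+ ts, are the parental types, so the F1 was p+ z ts+ / p z+ ts.
The two rarest classes, p z ts+ and p+ z+ ts, are the double crossovers. Comparing them with the parentals, only the p allele has switched, so p is the middle locus and the order is ts – p – z.
ts–p: (82 + 8)/1000 = 0.0900; p–z: (84 + 8)/1000 = 0.0920.
Expected DCO frequency = 0.0900 × 0.0920 ≈ 0.00828; observed = 8/1000 ≈ 0.00800.
Coefficient of coincidence = 0.00800/0.00828 ≈ 0.966; interference = 1 − 0.966 = 0.034.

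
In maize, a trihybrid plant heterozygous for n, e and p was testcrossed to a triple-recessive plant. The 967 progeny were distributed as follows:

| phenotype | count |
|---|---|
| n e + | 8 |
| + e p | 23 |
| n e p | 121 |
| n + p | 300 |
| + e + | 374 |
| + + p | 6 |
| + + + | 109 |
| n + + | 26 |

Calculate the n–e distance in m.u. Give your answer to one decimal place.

25.2 m.u.

The two most frequent reciprocal classes, n + p and + e +, are the parental types, so the F1 was n + p / + e +.
The two rarest classes, + + p and n e +, are the double crossovers. Comparing them with the parentals, only the n allele has switched, so n is the middle locus and the order is p – n – e.
Crossovers in the n–e interval produce the single-crossover classes n e p and + + + (121 + 109 = 230) plus the double crossovers (14).
RF(n–e) = (230 + 14) / 967 = 244/967 = 0.2523 → 25.2 m.u.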